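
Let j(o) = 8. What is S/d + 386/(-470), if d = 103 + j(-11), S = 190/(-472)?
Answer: -5078153/6156060 ≈ -0.82490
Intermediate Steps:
S = -95/236 (S = 190*(-1/472) = -95/236 ≈ -0.40254)
d = 111 (d = 103 + 8 = 111)
S/d + 386/(-470) = -95/236/111 + 386/(-470) = -95/236*1/111 + 386*(-1/470) = -95/26196 - 193/235 = -5078153/6156060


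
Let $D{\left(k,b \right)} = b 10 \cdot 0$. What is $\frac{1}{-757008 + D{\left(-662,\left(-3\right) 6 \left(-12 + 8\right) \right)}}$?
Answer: $- \frac{1}{757008} \approx -1.321 \cdot 10^{-6}$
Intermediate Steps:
$D{\left(k,b \right)} = 0$ ($D{\left(k,b \right)} = 10 b 0 = 0$)
$\frac{1}{-757008 + D{\left(-662,\left(-3\right) 6 \left(-12 + 8\right) \right)}} = \frac{1}{-757008 + 0} = \frac{1}{-757008} = - \frac{1}{757008}$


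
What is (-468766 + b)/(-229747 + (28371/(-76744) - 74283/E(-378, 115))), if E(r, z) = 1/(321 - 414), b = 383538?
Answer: -6540737632/512540301197 ≈ -0.012761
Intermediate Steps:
E(r, z) = -1/93 (E(r, z) = 1/(-93) = -1/93)
(-468766 + b)/(-229747 + (28371/(-76744) - 74283/E(-378, 115))) = (-468766 + 383538)/(-229747 + (28371/(-76744) - 74283/(-1/93))) = -85228/(-229747 + (28371*(-1/76744) - 74283*(-93))) = -85228/(-229747 + (-28371/76744 + 6908319)) = -85228/(-229747 + 530172004965/76744) = -85228/512540301197/76744 = -85228*76744/512540301197 = -6540737632/512540301197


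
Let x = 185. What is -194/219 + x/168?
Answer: 2641/12264 ≈ 0.21535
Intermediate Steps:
-194/219 + x/168 = -194/219 + 185/168 = 2641/12264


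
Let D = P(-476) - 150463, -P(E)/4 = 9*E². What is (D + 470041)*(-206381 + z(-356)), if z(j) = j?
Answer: 1620230533446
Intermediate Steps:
P(E) = -36*E²
D = -8307199 (D = -36*(-476)² - 150463 = -36*226576 - 150463 = -8156736 - 150463 = -8307199)
(D + 470041)*(-206381 + z(-356)) = (-8307199 + 470041)*(-206381 - 356) = -7837158*(-206737) = 1620230533446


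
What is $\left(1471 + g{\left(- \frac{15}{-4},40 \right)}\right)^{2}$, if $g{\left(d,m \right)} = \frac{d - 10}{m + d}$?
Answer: $\frac{106007616}{49} \approx 2.1634 \cdot 10^{6}$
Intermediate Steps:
$g{\left(d,m \right)} = \frac{-10 + d}{d + m}$
$\left(1471 + g{\left(- \frac{15}{-4},40 \right)}\right)^{2} = \left(1471 + \frac{-10 - \frac{15}{-4}}{- \frac{15}{-4} + 40}\right)^{2} = \left(1471 + \frac{-10 - - \frac{15}{4}}{\left(-15\right) \left(- \frac{1}{4}\right) + 40}\right)^{2} = \left(1471 + \frac{-10 + \frac{15}{4}}{\frac{15}{4} + 40}\right)^{2} = \left(1471 + \frac{1}{\frac{175}{4}} \left(- \frac{25}{4}\right)\right)^{2} = \left(1471 + \frac{4}{175} \left(- \frac{25}{4}\right)\right)^{2} = \left(1471 - \frac{1}{7}\right)^{2} = \left(\frac{10296}{7}\right)^{2} = \frac{106007616}{49}$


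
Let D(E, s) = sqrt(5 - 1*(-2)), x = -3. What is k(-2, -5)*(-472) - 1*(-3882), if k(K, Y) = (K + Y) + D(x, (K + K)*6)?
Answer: 7186 - 472*sqrt(7) ≈ 5937.2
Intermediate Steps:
D(E, s) = sqrt(7) (D(E, s) = sqrt(5 + 2) = sqrt(7))
k(K, Y) = K + Y + sqrt(7) (k(K, Y) = (K + Y) + sqrt(7) = K + Y + sqrt(7))
k(-2, -5)*(-472) - 1*(-3882) = (-2 - 5 + sqrt(7))*(-472) - 1*(-3882) = (-7 + sqrt(7))*(-472) + 3882 = (3304 - 472*sqrt(7)) + 3882 = 7186 - 472*sqrt(7)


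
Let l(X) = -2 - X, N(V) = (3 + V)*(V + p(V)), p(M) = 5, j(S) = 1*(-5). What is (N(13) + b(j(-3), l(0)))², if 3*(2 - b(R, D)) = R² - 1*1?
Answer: 79524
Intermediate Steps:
j(S) = -5
N(V) = (3 + V)*(5 + V) (N(V) = (3 + V)*(V + 5) = (3 + V)*(5 + V))
b(R, D) = 7/3 - R²/3 (b(R, D) = 2 - (R² - 1*1)/3 = 2 - (R² - 1)/3 = 2 - (-1 + R²)/3 = 2 + (⅓ - R²/3) = 7/3 - R²/3)
(N(13) + b(j(-3), l(0)))² = ((15 + 13² + 8*13) + (7/3 - ⅓*(-5)²))² = ((15 + 169 + 104) + (7/3 - ⅓*25))² = (288 + (7/3 - 25/3))² = (288 - 6)² = 282² = 79524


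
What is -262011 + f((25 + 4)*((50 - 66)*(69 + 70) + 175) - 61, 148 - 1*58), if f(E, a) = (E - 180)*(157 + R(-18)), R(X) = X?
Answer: -8555029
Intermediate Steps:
f(E, a) = -25020 + 139*E (f(E, a) = (E - 180)*(157 - 18) = (-180 + E)*139 = -25020 + 139*E)
-262011 + f((25 + 4)*((50 - 66)*(69 + 70) + 175) - 61, 148 - 1*58) = -262011 + (-25020 + 139*((25 + 4)*((50 - 66)*(69 + 70) + 175) - 61)) = -262011 + (-25020 + 139*(29*(-16*139 + 175) - 61)) = -262011 + (-25020 + 139*(29*(-2224 + 175) - 61)) = -262011 + (-25020 + 139*(29*(-2049) - 61)) = -262011 + (-25020 + 139*(-59421 - 61)) = -262011 + (-25020 + 139*(-59482)) = -262011 + (-25020 - 8267998) = -262011 - 8293018 = -8555029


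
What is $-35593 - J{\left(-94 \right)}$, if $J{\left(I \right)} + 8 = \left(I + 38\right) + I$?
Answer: $-35435$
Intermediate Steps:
$J{\left(I \right)} = 30 + 2 I$ ($J{\left(I \right)} = -8 + \left(\left(I + 38\right) + I\right) = -8 + \left(\left(38 + I\right) + I\right) = -8 + \left(38 + 2 I\right) = 30 + 2 I$)
$-35593 - J{\left(-94 \right)} = -35593 - \left(30 + 2 \left(-94\right)\right) = -35593 - \left(30 - 188\right) = -35593 - -158 = -35593 + 158 = -35435$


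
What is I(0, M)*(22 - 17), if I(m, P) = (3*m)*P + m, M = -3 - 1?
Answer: 0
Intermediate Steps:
M = -4
I(m, P) = m + 3*P*m (I(m, P) = 3*P*m + m = m + 3*P*m)
I(0, M)*(22 - 17) = (0*(1 + 3*(-4)))*(22 - 17) = (0*(1 - 12))*5 = (0*(-11))*5 = 0*5 = 0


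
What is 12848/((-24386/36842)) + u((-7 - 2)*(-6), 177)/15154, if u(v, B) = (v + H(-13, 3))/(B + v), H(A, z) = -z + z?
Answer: -138081896274695/7113749797 ≈ -19411.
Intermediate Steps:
H(A, z) = 0
u(v, B) = v/(B + v) (u(v, B) = (v + 0)/(B + v) = v/(B + v))
12848/((-24386/36842)) + u((-7 - 2)*(-6), 177)/15154 = 12848/((-24386/36842)) + (((-7 - 2)*(-6))/(177 + (-7 - 2)*(-6)))/15154 = 12848/((-24386*1/36842)) + ((-9*(-6))/(177 - 9*(-6)))*(1/15154) = 12848/(-12193/18421) + (54/(177 + 54))*(1/15154) = 12848*(-18421/12193) + (54/231)*(1/15154) = -236673008/12193 + (54*(1/231))*(1/15154) = -236673008/12193 + (18/77)*(1/15154) = -236673008/12193 + 9/583429 = -138081896274695/7113749797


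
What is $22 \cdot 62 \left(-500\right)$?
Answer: $-682000$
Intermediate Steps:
$22 \cdot 62 \left(-500\right) = 1364 \left(-500\right) = -682000$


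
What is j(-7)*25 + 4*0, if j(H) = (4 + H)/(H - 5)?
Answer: 25/4 ≈ 6.2500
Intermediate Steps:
j(H) = (4 + H)/(-5 + H)
j(-7)*25 + 4*0 = ((4 - 7)/(-5 - 7))*25 + 4*0 = (-3/(-12))*25 + 0 = -1/12*(-3)*25 + 0 = (1/4)*25 + 0 = 25/4 + 0 = 25/4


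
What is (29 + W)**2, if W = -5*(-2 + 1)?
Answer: 1156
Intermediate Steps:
W = 5 (W = -5*(-1) = 5)
(29 + W)**2 = (29 + 5)**2 = 34**2 = 1156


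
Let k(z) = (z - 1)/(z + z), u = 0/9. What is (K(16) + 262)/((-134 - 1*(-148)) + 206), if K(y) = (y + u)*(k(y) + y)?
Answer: 1051/440 ≈ 2.3886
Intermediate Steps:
u = 0 (u = 0*(⅑) = 0)
k(z) = (-1 + z)/(2*z) (k(z) = (-1 + z)/((2*z)) = (-1 + z)*(1/(2*z)) = (-1 + z)/(2*z))
K(y) = y*(y + (-1 + y)/(2*y)) (K(y) = (y + 0)*((-1 + y)/(2*y) + y) = y*(y + (-1 + y)/(2*y)))
(K(16) + 262)/((-134 - 1*(-148)) + 206) = ((-½ + 16² + (½)*16) + 262)/((-134 - 1*(-148)) + 206) = ((-½ + 256 + 8) + 262)/((-134 + 148) + 206) = (527/2 + 262)/(14 + 206) = (1051/2)/220 = (1051/2)*(1/220) = 1051/440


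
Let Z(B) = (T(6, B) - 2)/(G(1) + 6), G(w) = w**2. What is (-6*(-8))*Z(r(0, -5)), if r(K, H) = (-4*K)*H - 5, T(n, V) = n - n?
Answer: -96/7 ≈ -13.714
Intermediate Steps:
T(n, V) = 0
r(K, H) = -5 - 4*H*K (r(K, H) = -4*H*K - 5 = -5 - 4*H*K)
Z(B) = -2/7 (Z(B) = (0 - 2)/(1**2 + 6) = -2/(1 + 6) = -2/7)
(-6*(-8))*Z(r(0, -5)) = -6*(-8)*(-2/7) = 48*(-2/7) = -96/7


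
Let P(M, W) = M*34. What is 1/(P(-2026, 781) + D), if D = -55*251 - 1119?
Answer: -1/83808 ≈ -1.1932e-5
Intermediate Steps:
P(M, W) = 34*M
D = -14924 (D = -13805 - 1119 = -14924)
1/(P(-2026, 781) + D) = 1/(34*(-2026) - 14924) = 1/(-68884 - 14924) = 1/(-83808) = -1/83808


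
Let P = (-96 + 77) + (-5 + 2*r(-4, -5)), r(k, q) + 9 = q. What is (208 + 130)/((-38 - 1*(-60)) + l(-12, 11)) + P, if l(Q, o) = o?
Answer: -1378/33 ≈ -41.758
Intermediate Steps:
r(k, q) = -9 + q
P = -52 (P = (-96 + 77) + (-5 + 2*(-9 - 5)) = -19 + (-5 + 2*(-14)) = -19 + (-5 - 28) = -19 - 33 = -52)
(208 + 130)/((-38 - 1*(-60)) + l(-12, 11)) + P = (208 + 130)/((-38 - 1*(-60)) + 11) - 52 = 338/((-38 + 60) + 11) - 52 = 338/(22 + 11) - 52 = 338/33 - 52 = -1378/33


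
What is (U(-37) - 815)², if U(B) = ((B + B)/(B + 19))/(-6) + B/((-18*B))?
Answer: 485100625/729 ≈ 6.6543e+5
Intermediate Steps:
U(B) = -1/18 - B/(3*(19 + B)) (U(B) = ((2*B)/(19 + B))*(-⅙) + B*(-1/(18*B)) = (2*B/(19 + B))*(-⅙) - 1/18 = -B/(3*(19 + B)) - 1/18 = -1/18 - B/(3*(19 + B)))
(U(-37) - 815)² = ((-19 - 7*(-37))/(18*(19 - 37)) - 815)² = ((1/18)*(-19 + 259)/(-18) - 815)² = ((1/18)*(-1/18)*240 - 815)² = (-20/27 - 815)² = (-22025/27)² = 485100625/729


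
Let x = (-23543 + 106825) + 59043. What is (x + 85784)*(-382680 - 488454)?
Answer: -198713505606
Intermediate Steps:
x = 142325 (x = 83282 + 59043 = 142325)
(x + 85784)*(-382680 - 488454) = (142325 + 85784)*(-382680 - 488454) = 228109*(-871134) = -198713505606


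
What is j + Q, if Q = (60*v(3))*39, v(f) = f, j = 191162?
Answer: 198182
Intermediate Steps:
Q = 7020 (Q = (60*3)*39 = 180*39 = 7020)
j + Q = 191162 + 7020 = 198182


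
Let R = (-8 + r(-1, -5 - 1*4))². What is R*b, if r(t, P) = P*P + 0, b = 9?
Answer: 47961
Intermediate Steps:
r(t, P) = P² (r(t, P) = P² + 0 = P²)
R = 5329 (R = (-8 + (-5 - 1*4)²)² = (-8 + (-5 - 4)²)² = (-8 + (-9)²)² = (-8 + 81)² = 73² = 5329)
R*b = 5329*9 = 47961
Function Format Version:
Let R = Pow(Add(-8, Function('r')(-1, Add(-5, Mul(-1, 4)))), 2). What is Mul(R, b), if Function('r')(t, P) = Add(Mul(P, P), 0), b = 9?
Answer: 47961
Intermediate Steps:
Function('r')(t, P) = Pow(P, 2) (Function('r')(t, P) = Add(Pow(P, 2), 0) = Pow(P, 2))
R = 5329 (R = Pow(Add(-8, Pow(Add(-5, Mul(-1, 4)), 2)), 2) = Pow(Add(-8, Pow(Add(-5, -4), 2)), 2) = Pow(Add(-8, Pow(-9, 2)), 2) = Pow(Add(-8, 81), 2) = Pow(73, 2) = 5329)
Mul(R, b) = Mul(5329, 9) = 47961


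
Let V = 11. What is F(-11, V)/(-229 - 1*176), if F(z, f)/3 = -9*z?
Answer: -11/15 ≈ -0.73333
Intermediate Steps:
F(z, f) = -27*z (F(z, f) = 3*(-9*z) = -27*z)
F(-11, V)/(-229 - 1*176) = (-27*(-11))/(-229 - 1*176) = 297/(-229 - 176) = 297/(-405) = 297*(-1/405) = -11/15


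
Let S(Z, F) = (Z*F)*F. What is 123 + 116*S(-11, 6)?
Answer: -45813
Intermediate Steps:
S(Z, F) = Z*F**2 (S(Z, F) = (F*Z)*F = Z*F**2)
123 + 116*S(-11, 6) = 123 + 116*(-11*6**2) = 123 + 116*(-11*36) = 123 + 116*(-396) = 123 - 45936 = -45813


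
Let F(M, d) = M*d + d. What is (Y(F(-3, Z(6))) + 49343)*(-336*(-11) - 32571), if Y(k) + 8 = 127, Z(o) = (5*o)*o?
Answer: -1428215250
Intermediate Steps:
Z(o) = 5*o**2
F(M, d) = d + M*d
Y(k) = 119 (Y(k) = -8 + 127 = 119)
(Y(F(-3, Z(6))) + 49343)*(-336*(-11) - 32571) = (119 + 49343)*(-336*(-11) - 32571) = 49462*(3696 - 32571) = 49462*(-28875) = -1428215250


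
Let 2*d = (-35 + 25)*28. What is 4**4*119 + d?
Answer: 30324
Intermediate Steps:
d = -140 (d = ((-35 + 25)*28)/2 = (-10*28)/2 = (1/2)*(-280) = -140)
4**4*119 + d = 4**4*119 - 140 = 256*119 - 140 = 30464 - 140 = 30324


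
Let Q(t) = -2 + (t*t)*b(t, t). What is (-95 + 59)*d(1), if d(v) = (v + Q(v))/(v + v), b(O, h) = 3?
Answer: -36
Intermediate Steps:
Q(t) = -2 + 3*t**2 (Q(t) = -2 + (t*t)*3 = -2 + t**2*3 = -2 + 3*t**2)
d(v) = (-2 + v + 3*v**2)/(2*v) (d(v) = (v + (-2 + 3*v**2))/(v + v) = (-2 + v + 3*v**2)/((2*v)) = (-2 + v + 3*v**2)*(1/(2*v)) = (-2 + v + 3*v**2)/(2*v))
(-95 + 59)*d(1) = (-95 + 59)*((1/2)*(-2 + 1 + 3*1**2)/1) = -18*(-2 + 1 + 3*1) = -18*(-2 + 1 + 3) = -18*2 = -36*1 = -36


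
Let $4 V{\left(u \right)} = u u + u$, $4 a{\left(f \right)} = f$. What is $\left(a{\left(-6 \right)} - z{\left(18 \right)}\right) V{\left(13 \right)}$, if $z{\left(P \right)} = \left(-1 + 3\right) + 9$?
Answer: $- \frac{2275}{4} \approx -568.75$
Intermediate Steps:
$a{\left(f \right)} = \frac{f}{4}$
$V{\left(u \right)} = \frac{u}{4} + \frac{u^{2}}{4}$ ($V{\left(u \right)} = \frac{u u + u}{4} = \frac{u^{2} + u}{4} = \frac{u + u^{2}}{4} = \frac{u}{4} + \frac{u^{2}}{4}$)
$z{\left(P \right)} = 11$ ($z{\left(P \right)} = 2 + 9 = 11$)
$\left(a{\left(-6 \right)} - z{\left(18 \right)}\right) V{\left(13 \right)} = \left(\frac{1}{4} \left(-6\right) - 11\right) \frac{1}{4} \cdot 13 \left(1 + 13\right) = \left(- \frac{3}{2} - 11\right) \frac{1}{4} \cdot 13 \cdot 14 = \left(- \frac{25}{2}\right) \frac{91}{2} = - \frac{2275}{4}$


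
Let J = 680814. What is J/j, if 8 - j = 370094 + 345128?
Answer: -340407/357607 ≈ -0.95190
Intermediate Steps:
j = -715214 (j = 8 - (370094 + 345128) = 8 - 1*715222 = 8 - 715222 = -715214)
J/j = 680814/(-715214) = 680814*(-1/715214) = -340407/357607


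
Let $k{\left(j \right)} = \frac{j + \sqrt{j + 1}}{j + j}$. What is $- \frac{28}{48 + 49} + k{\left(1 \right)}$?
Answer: $\frac{41}{194} + \frac{\sqrt{2}}{2} \approx 0.91845$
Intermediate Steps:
$k{\left(j \right)} = \frac{j + \sqrt{1 + j}}{2 j}$
$- \frac{28}{48 + 49} + k{\left(1 \right)} = - \frac{28}{48 + 49} + \frac{1 + \sqrt{1 + 1}}{2 \cdot 1} = - \frac{28}{97} + \frac{1}{2} \cdot 1 \left(1 + \sqrt{2}\right) = \left(-28\right) \frac{1}{97} + \left(\frac{1}{2} + \frac{\sqrt{2}}{2}\right) = - \frac{28}{97} + \left(\frac{1}{2} + \frac{\sqrt{2}}{2}\right) = \frac{41}{194} + \frac{\sqrt{2}}{2}$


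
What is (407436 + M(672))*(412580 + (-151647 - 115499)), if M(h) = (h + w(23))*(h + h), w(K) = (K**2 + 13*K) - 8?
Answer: 350886284856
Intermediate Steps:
w(K) = -8 + K**2 + 13*K
M(h) = 2*h*(820 + h) (M(h) = (h + (-8 + 23**2 + 13*23))*(h + h) = (h + (-8 + 529 + 299))*(2*h) = (h + 820)*(2*h) = (820 + h)*(2*h) = 2*h*(820 + h))
(407436 + M(672))*(412580 + (-151647 - 115499)) = (407436 + 2*672*(820 + 672))*(412580 + (-151647 - 115499)) = (407436 + 2*672*1492)*(412580 - 267146) = (407436 + 2005248)*145434 = 2412684*145434 = 350886284856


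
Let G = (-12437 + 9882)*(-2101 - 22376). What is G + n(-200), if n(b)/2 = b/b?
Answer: 62538737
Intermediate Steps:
n(b) = 2 (n(b) = 2*(b/b) = 2*1 = 2)
G = 62538735 (G = -2555*(-24477) = 62538735)
G + n(-200) = 62538735 + 2 = 62538737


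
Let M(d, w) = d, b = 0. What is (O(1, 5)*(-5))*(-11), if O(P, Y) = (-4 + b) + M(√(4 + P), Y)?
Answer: -220 + 55*√5 ≈ -97.016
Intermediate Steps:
O(P, Y) = -4 + √(4 + P) (O(P, Y) = (-4 + 0) + √(4 + P) = -4 + √(4 + P))
(O(1, 5)*(-5))*(-11) = ((-4 + √(4 + 1))*(-5))*(-11) = ((-4 + √5)*(-5))*(-11) = (20 - 5*√5)*(-11) = -220 + 55*√5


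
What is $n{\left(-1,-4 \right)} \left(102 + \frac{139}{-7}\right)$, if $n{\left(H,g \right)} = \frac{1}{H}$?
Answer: $- \frac{575}{7} \approx -82.143$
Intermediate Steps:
$n{\left(-1,-4 \right)} \left(102 + \frac{139}{-7}\right) = \frac{102 + \frac{139}{-7}}{-1} = - (102 + 139 \left(- \frac{1}{7}\right)) = - (102 - \frac{139}{7}) = \left(-1\right) \frac{575}{7} = - \frac{575}{7}$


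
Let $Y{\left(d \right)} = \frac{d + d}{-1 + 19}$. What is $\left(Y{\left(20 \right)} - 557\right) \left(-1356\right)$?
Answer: $\frac{2256836}{3} \approx 7.5228 \cdot 10^{5}$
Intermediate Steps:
$Y{\left(d \right)} = \frac{d}{9}$ ($Y{\left(d \right)} = \frac{2 d}{18} = 2 d \frac{1}{18} = \frac{d}{9}$)
$\left(Y{\left(20 \right)} - 557\right) \left(-1356\right) = \left(\frac{1}{9} \cdot 20 - 557\right) \left(-1356\right) = \left(\frac{20}{9} - 557\right) \left(-1356\right) = \left(- \frac{4993}{9}\right) \left(-1356\right) = \frac{2256836}{3}$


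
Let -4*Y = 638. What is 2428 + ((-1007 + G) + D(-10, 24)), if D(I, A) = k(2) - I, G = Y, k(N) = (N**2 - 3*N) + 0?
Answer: 2539/2 ≈ 1269.5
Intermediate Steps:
Y = -319/2 (Y = -1/4*638 = -319/2 ≈ -159.50)
k(N) = N**2 - 3*N
G = -319/2 ≈ -159.50
D(I, A) = -2 - I (D(I, A) = 2*(-3 + 2) - I = 2*(-1) - I = -2 - I)
2428 + ((-1007 + G) + D(-10, 24)) = 2428 + ((-1007 - 319/2) + (-2 - 1*(-10))) = 2428 + (-2333/2 + (-2 + 10)) = 2428 + (-2333/2 + 8) = 2428 - 2317/2 = 2539/2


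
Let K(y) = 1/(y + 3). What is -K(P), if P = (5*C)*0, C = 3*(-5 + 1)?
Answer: -1/3 ≈ -0.33333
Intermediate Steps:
C = -12 (C = 3*(-4) = -12)
P = 0 (P = (5*(-12))*0 = -60*0 = 0)
K(y) = 1/(3 + y)
-K(P) = -1/(3 + 0) = -1/3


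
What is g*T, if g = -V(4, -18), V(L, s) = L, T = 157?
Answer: -628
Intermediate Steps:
g = -4 (g = -1*4 = -4)
g*T = -4*157 = -628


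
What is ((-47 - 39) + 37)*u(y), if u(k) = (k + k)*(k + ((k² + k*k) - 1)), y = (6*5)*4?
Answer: -340087440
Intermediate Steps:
y = 120 (y = 30*4 = 120)
u(k) = 2*k*(-1 + k + 2*k²) (u(k) = (2*k)*(k + ((k² + k²) - 1)) = (2*k)*(k + (2*k² - 1)) = (2*k)*(k + (-1 + 2*k²)) = (2*k)*(-1 + k + 2*k²) = 2*k*(-1 + k + 2*k²))
((-47 - 39) + 37)*u(y) = ((-47 - 39) + 37)*(2*120*(-1 + 120 + 2*120²)) = (-86 + 37)*(2*120*(-1 + 120 + 2*14400)) = -98*120*(-1 + 120 + 28800) = -98*120*28919 = -49*6940560 = -340087440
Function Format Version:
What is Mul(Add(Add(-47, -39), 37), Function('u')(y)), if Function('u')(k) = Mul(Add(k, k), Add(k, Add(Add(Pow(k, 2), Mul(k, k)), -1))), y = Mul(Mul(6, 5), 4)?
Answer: -340087440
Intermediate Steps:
y = 120 (y = Mul(30, 4) = 120)
Function('u')(k) = Mul(2, k, Add(-1, k, Mul(2, Pow(k, 2)))) (Function('u')(k) = Mul(Mul(2, k), Add(k, Add(Add(Pow(k, 2), Pow(k, 2)), -1))) = Mul(Mul(2, k), Add(k, Add(Mul(2, Pow(k, 2)), -1))) = Mul(Mul(2, k), Add(k, Add(-1, Mul(2, Pow(k, 2))))) = Mul(Mul(2, k), Add(-1, k, Mul(2, Pow(k, 2)))) = Mul(2, k, Add(-1, k, Mul(2, Pow(k, 2)))))
Mul(Add(Add(-47, -39), 37), Function('u')(y)) = Mul(Add(Add(-47, -39), 37), Mul(2, 120, Add(-1, 120, Mul(2, Pow(120, 2))))) = Mul(Add(-86, 37), Mul(2, 120, Add(-1, 120, Mul(2, 14400)))) = Mul(-49, Mul(2, 120, Add(-1, 120, 28800))) = Mul(-49, Mul(2, 120, 28919)) = Mul(-49, 6940560) = -340087440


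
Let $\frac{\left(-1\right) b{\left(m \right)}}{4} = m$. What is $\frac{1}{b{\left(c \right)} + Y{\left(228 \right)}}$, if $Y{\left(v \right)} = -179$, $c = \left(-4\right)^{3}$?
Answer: $\frac{1}{77} \approx 0.012987$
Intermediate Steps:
$c = -64$
$b{\left(m \right)} = - 4 m$
$\frac{1}{b{\left(c \right)} + Y{\left(228 \right)}} = \frac{1}{\left(-4\right) \left(-64\right) - 179} = \frac{1}{256 - 179} = \frac{1}{77}$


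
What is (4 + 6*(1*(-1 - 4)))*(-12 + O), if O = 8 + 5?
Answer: -26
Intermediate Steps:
O = 13
(4 + 6*(1*(-1 - 4)))*(-12 + O) = (4 + 6*(1*(-1 - 4)))*(-12 + 13) = (4 + 6*(1*(-5)))*1 = (4 + 6*(-5))*1 = (4 - 30)*1 = -26*1 = -26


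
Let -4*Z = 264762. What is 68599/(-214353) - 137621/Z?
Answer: 616268447/350324253 ≈ 1.7591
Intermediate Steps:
Z = -132381/2 (Z = -¼*264762 = -132381/2 ≈ -66191.)
68599/(-214353) - 137621/Z = 68599/(-214353) - 137621/(-132381/2) = 68599*(-1/214353) - 137621*(-2/132381) = -68599/214353 + 275242/132381 = 616268447/350324253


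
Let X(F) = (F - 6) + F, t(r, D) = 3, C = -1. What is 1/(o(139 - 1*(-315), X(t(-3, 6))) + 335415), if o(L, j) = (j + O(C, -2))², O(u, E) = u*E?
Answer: 1/335419 ≈ 2.9813e-6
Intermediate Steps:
X(F) = -6 + 2*F (X(F) = (-6 + F) + F = -6 + 2*F)
O(u, E) = E*u
o(L, j) = (2 + j)² (o(L, j) = (j - 2*(-1))² = (j + 2)² = (2 + j)²)
1/(o(139 - 1*(-315), X(t(-3, 6))) + 335415) = 1/((2 + (-6 + 2*3))² + 335415) = 1/((2 + (-6 + 6))² + 335415) = 1/((2 + 0)² + 335415) = 1/(2² + 335415) = 1/(4 + 335415) = 1/335419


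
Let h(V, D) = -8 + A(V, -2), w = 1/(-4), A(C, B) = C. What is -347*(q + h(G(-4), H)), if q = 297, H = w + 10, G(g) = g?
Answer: -98895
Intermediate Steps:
w = -¼ (w = 1*(-¼) = -¼ ≈ -0.25000)
H = 39/4 (H = -¼ + 10 = 39/4 ≈ 9.7500)
h(V, D) = -8 + V
-347*(q + h(G(-4), H)) = -347*(297 + (-8 - 4)) = -347*(297 - 12) = -347*285 = -98895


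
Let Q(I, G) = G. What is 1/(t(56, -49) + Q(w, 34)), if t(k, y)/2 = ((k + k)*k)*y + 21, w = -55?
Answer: -1/614580 ≈ -1.6271e-6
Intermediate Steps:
t(k, y) = 42 + 4*y*k**2 (t(k, y) = 2*(((k + k)*k)*y + 21) = 2*(((2*k)*k)*y + 21) = 2*((2*k**2)*y + 21) = 2*(2*y*k**2 + 21) = 2*(21 + 2*y*k**2) = 42 + 4*y*k**2)
1/(t(56, -49) + Q(w, 34)) = 1/((42 + 4*(-49)*56**2) + 34) = 1/((42 + 4*(-49)*3136) + 34) = 1/((42 - 614656) + 34) = 1/(-614614 + 34) = 1/(-614580) = -1/614580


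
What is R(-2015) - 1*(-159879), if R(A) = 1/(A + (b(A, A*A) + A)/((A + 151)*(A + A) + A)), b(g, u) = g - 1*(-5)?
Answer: 483872596103099/3026492520 ≈ 1.5988e+5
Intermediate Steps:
b(g, u) = 5 + g (b(g, u) = g + 5 = 5 + g)
R(A) = 1/(A + (5 + 2*A)/(A + 2*A*(151 + A))) (R(A) = 1/(A + ((5 + A) + A)/((A + 151)*(A + A) + A)) = 1/(A + (5 + 2*A)/((151 + A)*(2*A) + A)) = 1/(A + (5 + 2*A)/(2*A*(151 + A) + A)) = 1/(A + (5 + 2*A)/(A + 2*A*(151 + A))))
R(-2015) - 1*(-159879) = -2015*(303 + 2*(-2015))/(5 + 2*(-2015) + 2*(-2015)**3 + 303*(-2015)**2) - 1*(-159879) = -2015*(303 - 4030)/(5 - 4030 + 2*(-8181353375) + 303*4060225) + 159879 = -2015*(-3727)/(5 - 4030 - 16362706750 + 1230248175) + 159879 = -2015*(-3727)/(-15132462600) + 159879 = -2015*(-1/15132462600)*(-3727) + 159879 = -1501981/3026492520 + 159879 = 483872596103099/3026492520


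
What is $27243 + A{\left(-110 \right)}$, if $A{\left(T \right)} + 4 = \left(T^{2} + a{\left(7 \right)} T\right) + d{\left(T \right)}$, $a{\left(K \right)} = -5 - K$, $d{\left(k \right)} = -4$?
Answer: $40655$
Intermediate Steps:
$A{\left(T \right)} = -8 + T^{2} - 12 T$ ($A{\left(T \right)} = -4 - \left(4 - T^{2} - \left(-5 - 7\right) T\right) = -4 - \left(4 - T^{2} + 12 T\right) = -8 + T^{2} - 12 T$)
$27243 + A{\left(-110 \right)} = 27243 - \left(-1312 - 12100\right) = 27243 + \left(-8 + 12100 + 1320\right) = 27243 + 13412 = 40655$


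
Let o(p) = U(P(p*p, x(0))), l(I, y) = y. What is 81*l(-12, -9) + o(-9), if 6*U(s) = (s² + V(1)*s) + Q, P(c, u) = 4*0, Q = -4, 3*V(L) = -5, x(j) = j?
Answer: -2189/3 ≈ -729.67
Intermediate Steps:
V(L) = -5/3 (V(L) = (⅓)*(-5) = -5/3)
P(c, u) = 0
U(s) = -⅔ - 5*s/18 + s²/6 (U(s) = ((s² - 5*s/3) - 4)/6 = (-4 + s² - 5*s/3)/6 = -⅔ - 5*s/18 + s²/6)
o(p) = -⅔ (o(p) = -⅔ - 5/18*0 + (⅙)*0² = -⅔ + 0 + (⅙)*0 = -⅔ + 0 + 0 = -⅔)
81*l(-12, -9) + o(-9) = 81*(-9) - ⅔ = -729 - ⅔ = -2189/3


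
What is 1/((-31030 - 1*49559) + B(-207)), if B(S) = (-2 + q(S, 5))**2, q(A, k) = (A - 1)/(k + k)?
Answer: -25/2001729 ≈ -1.2489e-5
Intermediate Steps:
q(A, k) = (-1 + A)/(2*k) (q(A, k) = (-1 + A)/((2*k)) = (-1 + A)*(1/(2*k)) = (-1 + A)/(2*k))
B(S) = (-21/10 + S/10)**2 (B(S) = (-2 + (1/2)*(-1 + S)/5)**2 = (-2 + (1/2)*(1/5)*(-1 + S))**2 = (-2 + (-1/10 + S/10))**2 = (-21/10 + S/10)**2)
1/((-31030 - 1*49559) + B(-207)) = 1/((-31030 - 1*49559) + (-21 - 207)**2/100) = 1/((-31030 - 49559) + (1/100)*(-228)**2) = 1/(-80589 + (1/100)*51984) = 1/(-80589 + 12996/25) = 1/(-2001729/25) = -25/2001729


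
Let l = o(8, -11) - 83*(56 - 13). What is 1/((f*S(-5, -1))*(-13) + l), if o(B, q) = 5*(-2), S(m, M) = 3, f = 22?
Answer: -1/4437 ≈ -0.00022538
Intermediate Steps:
o(B, q) = -10
l = -3579 (l = -10 - 83*(56 - 13) = -10 - 83*43 = -10 - 3569 = -3579)
1/((f*S(-5, -1))*(-13) + l) = 1/((22*3)*(-13) - 3579) = 1/(66*(-13) - 3579) = 1/(-858 - 3579) = 1/(-4437) = -1/4437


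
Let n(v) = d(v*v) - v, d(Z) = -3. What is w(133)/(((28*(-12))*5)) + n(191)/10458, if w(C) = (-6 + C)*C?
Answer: -4213619/418320 ≈ -10.073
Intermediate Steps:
n(v) = -3 - v
w(C) = C*(-6 + C)
w(133)/(((28*(-12))*5)) + n(191)/10458 = (133*(-6 + 133))/(((28*(-12))*5)) + (-3 - 1*191)/10458 = (133*127)/((-336*5)) + (-3 - 191)*(1/10458) = 16891/(-1680) - 194*1/10458 = 16891*(-1/1680) - 97/5229 = -2413/240 - 97/5229 = -4213619/418320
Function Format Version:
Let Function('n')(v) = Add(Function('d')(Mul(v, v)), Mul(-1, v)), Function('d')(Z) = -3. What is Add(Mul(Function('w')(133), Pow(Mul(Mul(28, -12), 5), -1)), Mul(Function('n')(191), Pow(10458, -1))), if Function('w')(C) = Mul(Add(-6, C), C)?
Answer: Rational(-4213619, 418320) ≈ -10.073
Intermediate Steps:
Function('n')(v) = Add(-3, Mul(-1, v))
Function('w')(C) = Mul(C, Add(-6, C))
Add(Mul(Function('w')(133), Pow(Mul(Mul(28, -12), 5), -1)), Mul(Function('n')(191), Pow(10458, -1))) = Add(Mul(Mul(133, Add(-6, 133)), Pow(Mul(Mul(28, -12), 5), -1)), Mul(Add(-3, Mul(-1, 191)), Pow(10458, -1))) = Add(Mul(Mul(133, 127), Pow(Mul(-336, 5), -1)), Mul(Add(-3, -191), Rational(1, 10458))) = Add(Mul(16891, Pow(-1680, -1)), Mul(-194, Rational(1, 10458))) = Add(Mul(16891, Rational(-1, 1680)), Rational(-97, 5229)) = Add(Rational(-2413, 240), Rational(-97, 5229)) = Rational(-4213619, 418320)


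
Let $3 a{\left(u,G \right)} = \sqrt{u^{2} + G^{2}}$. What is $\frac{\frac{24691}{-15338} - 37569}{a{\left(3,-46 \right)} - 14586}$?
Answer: $\frac{2224932188193}{863782223923} + \frac{8643870195 \sqrt{85}}{29368595613382} \approx 2.5785$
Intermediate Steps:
$a{\left(u,G \right)} = \frac{\sqrt{G^{2} + u^{2}}}{3}$ ($a{\left(u,G \right)} = \frac{\sqrt{u^{2} + G^{2}}}{3} = \frac{\sqrt{G^{2} + u^{2}}}{3}$)
$\frac{\frac{24691}{-15338} - 37569}{a{\left(3,-46 \right)} - 14586} = \frac{\frac{24691}{-15338} - 37569}{\frac{\sqrt{\left(-46\right)^{2} + 3^{2}}}{3} - 14586} = \frac{24691 \left(- \frac{1}{15338}\right) - 37569}{\frac{\sqrt{2116 + 9}}{3} - 14586} = \frac{- \frac{24691}{15338} - 37569}{\frac{\sqrt{2125}}{3} - 14586} = - \frac{576258013}{15338 \left(\frac{5 \sqrt{85}}{3} - 14586\right)} = - \frac{576258013}{15338 \left(-14586 + \frac{5 \sqrt{85}}{3}\right)}$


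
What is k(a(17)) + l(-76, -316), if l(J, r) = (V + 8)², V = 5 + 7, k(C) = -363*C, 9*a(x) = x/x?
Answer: 1079/3 ≈ 359.67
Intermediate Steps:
a(x) = ⅑ (a(x) = (x/x)/9 = (⅑)*1 = ⅑)
V = 12
l(J, r) = 400 (l(J, r) = (12 + 8)² = 20² = 400)
k(a(17)) + l(-76, -316) = -363*⅑ + 400 = -121/3 + 400 = 1079/3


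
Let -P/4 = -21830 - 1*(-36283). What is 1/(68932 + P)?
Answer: 1/11120 ≈ 8.9928e-5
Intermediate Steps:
P = -57812 (P = -4*(-21830 - 1*(-36283)) = -4*(-21830 + 36283) = -4*14453 = -57812)
1/(68932 + P) = 1/(68932 - 57812) = 1/11120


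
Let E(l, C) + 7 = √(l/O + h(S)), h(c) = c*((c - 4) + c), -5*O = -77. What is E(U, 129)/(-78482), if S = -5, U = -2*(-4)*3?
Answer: 7/78482 - √424270/6043114 ≈ -1.8593e-5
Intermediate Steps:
O = 77/5 (O = -⅕*(-77) = 77/5 ≈ 15.400)
U = 24 (U = 8*3 = 24)
h(c) = c*(-4 + 2*c) (h(c) = c*((-4 + c) + c) = c*(-4 + 2*c))
E(l, C) = -7 + √(70 + 5*l/77) (E(l, C) = -7 + √(l/(77/5) + 2*(-5)*(-2 - 5)) = -7 + √(l*(5/77) + 2*(-5)*(-7)) = -7 + √(5*l/77 + 70) = -7 + √(70 + 5*l/77))
E(U, 129)/(-78482) = (-7 + √(415030 + 385*24)/77)/(-78482) = (-7 + √(415030 + 9240)/77)*(-1/78482) = (-7 + √424270/77)*(-1/78482) = 7/78482 - √424270/6043114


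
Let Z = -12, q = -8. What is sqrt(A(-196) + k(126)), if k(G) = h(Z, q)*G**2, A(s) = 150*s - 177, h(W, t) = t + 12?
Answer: sqrt(33927) ≈ 184.19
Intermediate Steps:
h(W, t) = 12 + t
A(s) = -177 + 150*s
k(G) = 4*G**2 (k(G) = (12 - 8)*G**2 = 4*G**2)
sqrt(A(-196) + k(126)) = sqrt((-177 + 150*(-196)) + 4*126**2) = sqrt((-177 - 29400) + 4*15876) = sqrt(-29577 + 63504) = sqrt(33927)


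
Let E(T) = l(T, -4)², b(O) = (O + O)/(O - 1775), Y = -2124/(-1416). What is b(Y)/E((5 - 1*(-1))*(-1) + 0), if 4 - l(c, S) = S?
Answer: -3/113504 ≈ -2.6431e-5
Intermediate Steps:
Y = 3/2 (Y = -2124*(-1/1416) = 3/2 ≈ 1.5000)
l(c, S) = 4 - S
b(O) = 2*O/(-1775 + O) (b(O) = (2*O)/(-1775 + O) = 2*O/(-1775 + O))
E(T) = 64 (E(T) = (4 - 1*(-4))² = (4 + 4)² = 8² = 64)
b(Y)/E((5 - 1*(-1))*(-1) + 0) = (2*(3/2)/(-1775 + 3/2))/64 = (2*(3/2)/(-3547/2))*(1/64) = (2*(3/2)*(-2/3547))*(1/64) = -6/3547*1/64 = -3/113504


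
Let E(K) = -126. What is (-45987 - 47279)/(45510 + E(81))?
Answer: -46633/22692 ≈ -2.0550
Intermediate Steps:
(-45987 - 47279)/(45510 + E(81)) = (-45987 - 47279)/(45510 - 126) = -93266/45384 = -93266*1/45384 = -46633/22692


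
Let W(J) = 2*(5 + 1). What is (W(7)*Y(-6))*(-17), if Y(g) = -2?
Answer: 408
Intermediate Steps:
W(J) = 12 (W(J) = 2*6 = 12)
(W(7)*Y(-6))*(-17) = (12*(-2))*(-17) = -24*(-17) = 408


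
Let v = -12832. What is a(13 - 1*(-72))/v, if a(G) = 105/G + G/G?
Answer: -19/109072 ≈ -0.00017420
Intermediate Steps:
a(G) = 1 + 105/G (a(G) = 105/G + 1 = 1 + 105/G)
a(13 - 1*(-72))/v = ((105 + (13 - 1*(-72)))/(13 - 1*(-72)))/(-12832) = ((105 + (13 + 72))/(13 + 72))*(-1/12832) = ((105 + 85)/85)*(-1/12832) = ((1/85)*190)*(-1/12832) = (38/17)*(-1/12832) = -19/109072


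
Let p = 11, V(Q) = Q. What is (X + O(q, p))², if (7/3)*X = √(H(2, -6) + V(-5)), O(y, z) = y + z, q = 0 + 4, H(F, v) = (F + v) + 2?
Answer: 1566/7 + 90*I*√7/7 ≈ 223.71 + 34.017*I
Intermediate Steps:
H(F, v) = 2 + F + v
q = 4
X = 3*I*√7/7 (X = 3*√((2 + 2 - 6) - 5)/7 = 3*√(-2 - 5)/7 = 3*√(-7)/7 = 3*(I*√7)/7 = 3*I*√7/7 ≈ 1.1339*I)
(X + O(q, p))² = (3*I*√7/7 + (4 + 11))² = (3*I*√7/7 + 15)² = (15 + 3*I*√7/7)²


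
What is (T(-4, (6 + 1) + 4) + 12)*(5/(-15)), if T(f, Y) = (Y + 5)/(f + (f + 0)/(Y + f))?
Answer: -17/6 ≈ -2.8333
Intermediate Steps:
T(f, Y) = (5 + Y)/(f + f/(Y + f))
(T(-4, (6 + 1) + 4) + 12)*(5/(-15)) = ((((6 + 1) + 4)² + 5*((6 + 1) + 4) + 5*(-4) + ((6 + 1) + 4)*(-4))/((-4)*(1 + ((6 + 1) + 4) - 4)) + 12)*(5/(-15)) = (-((7 + 4)² + 5*(7 + 4) - 20 + (7 + 4)*(-4))/(4*(1 + (7 + 4) - 4)) + 12)*(5*(-1/15)) = (-(11² + 5*11 - 20 + 11*(-4))/(4*(1 + 11 - 4)) + 12)*(-⅓) = (-¼*(121 + 55 - 20 - 44)/8 + 12)*(-⅓) = (-¼*⅛*112 + 12)*(-⅓) = (-7/2 + 12)*(-⅓) = (17/2)*(-⅓) = -17/6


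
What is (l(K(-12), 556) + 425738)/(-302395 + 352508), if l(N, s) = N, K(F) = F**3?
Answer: 424010/50113 ≈ 8.4611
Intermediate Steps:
(l(K(-12), 556) + 425738)/(-302395 + 352508) = ((-12)**3 + 425738)/(-302395 + 352508) = (-1728 + 425738)/50113 = 424010*(1/50113) = 424010/50113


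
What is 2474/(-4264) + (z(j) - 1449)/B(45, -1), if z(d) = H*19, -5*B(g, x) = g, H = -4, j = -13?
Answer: 3240167/19188 ≈ 168.86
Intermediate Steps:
B(g, x) = -g/5
z(d) = -76 (z(d) = -4*19 = -76)
2474/(-4264) + (z(j) - 1449)/B(45, -1) = 2474/(-4264) + (-76 - 1449)/((-1/5*45)) = 2474*(-1/4264) - 1525/(-9) = -1237/2132 - 1525*(-1/9) = -1237/2132 + 1525/9 = 3240167/19188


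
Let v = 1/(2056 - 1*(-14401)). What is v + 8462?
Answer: 139259135/16457 ≈ 8462.0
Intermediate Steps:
v = 1/16457 (v = 1/(2056 + 14401) = 1/16457 ≈ 6.0764e-5)
v + 8462 = 1/16457 + 8462 = 139259135/16457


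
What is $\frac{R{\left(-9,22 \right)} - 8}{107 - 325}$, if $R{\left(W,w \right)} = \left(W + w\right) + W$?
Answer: $\frac{2}{109} \approx 0.018349$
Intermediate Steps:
$R{\left(W,w \right)} = w + 2 W$
$\frac{R{\left(-9,22 \right)} - 8}{107 - 325} = \frac{\left(22 + 2 \left(-9\right)\right) - 8}{107 - 325} = \frac{\left(22 - 18\right) - 8}{-218} = \left(4 - 8\right) \left(- \frac{1}{218}\right) = \left(-4\right) \left(- \frac{1}{218}\right) = \frac{2}{109}$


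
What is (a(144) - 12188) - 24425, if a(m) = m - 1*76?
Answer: -36545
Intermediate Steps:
a(m) = -76 + m (a(m) = m - 76 = -76 + m)
(a(144) - 12188) - 24425 = ((-76 + 144) - 12188) - 24425 = (68 - 12188) - 24425 = -12120 - 24425 = -36545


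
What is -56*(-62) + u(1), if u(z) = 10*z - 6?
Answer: 3476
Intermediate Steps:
u(z) = -6 + 10*z
-56*(-62) + u(1) = -56*(-62) + (-6 + 10*1) = 3472 + (-6 + 10) = 3472 + 4 = 3476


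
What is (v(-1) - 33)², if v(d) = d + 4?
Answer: 900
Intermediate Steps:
v(d) = 4 + d
(v(-1) - 33)² = ((4 - 1) - 33)² = (3 - 33)² = (-30)² = 900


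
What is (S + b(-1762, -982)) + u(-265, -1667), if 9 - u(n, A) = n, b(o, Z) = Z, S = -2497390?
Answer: -2498098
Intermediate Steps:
u(n, A) = 9 - n
(S + b(-1762, -982)) + u(-265, -1667) = (-2497390 - 982) + (9 - 1*(-265)) = -2498372 + (9 + 265) = -2498372 + 274 = -2498098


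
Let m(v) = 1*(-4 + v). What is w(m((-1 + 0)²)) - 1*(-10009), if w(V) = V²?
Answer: 10018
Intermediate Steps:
m(v) = -4 + v
w(m((-1 + 0)²)) - 1*(-10009) = (-4 + (-1 + 0)²)² - 1*(-10009) = (-4 + (-1)²)² + 10009 = (-4 + 1)² + 10009 = (-3)² + 10009 = 9 + 10009 = 10018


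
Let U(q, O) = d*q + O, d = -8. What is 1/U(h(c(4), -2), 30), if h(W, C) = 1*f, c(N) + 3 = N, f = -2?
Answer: 1/46 ≈ 0.021739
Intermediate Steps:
c(N) = -3 + N
h(W, C) = -2 (h(W, C) = 1*(-2) = -2)
U(q, O) = O - 8*q (U(q, O) = -8*q + O = O - 8*q)
1/U(h(c(4), -2), 30) = 1/(30 - 8*(-2)) = 1/(30 + 16) = 1/46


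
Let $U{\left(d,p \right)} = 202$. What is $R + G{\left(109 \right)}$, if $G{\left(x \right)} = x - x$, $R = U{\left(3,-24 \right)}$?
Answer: $202$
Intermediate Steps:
$R = 202$
$G{\left(x \right)} = 0$
$R + G{\left(109 \right)} = 202 + 0 = 202$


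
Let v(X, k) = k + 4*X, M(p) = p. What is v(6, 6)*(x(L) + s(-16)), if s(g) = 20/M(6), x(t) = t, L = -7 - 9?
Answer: -380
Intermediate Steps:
L = -16
s(g) = 10/3 (s(g) = 20/6 = 20*(⅙) = 10/3)
v(6, 6)*(x(L) + s(-16)) = (6 + 4*6)*(-16 + 10/3) = (6 + 24)*(-38/3) = 30*(-38/3) = -380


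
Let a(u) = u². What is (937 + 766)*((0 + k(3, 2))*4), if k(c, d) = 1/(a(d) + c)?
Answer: 6812/7 ≈ 973.14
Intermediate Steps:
k(c, d) = 1/(c + d²) (k(c, d) = 1/(d² + c) = 1/(c + d²))
(937 + 766)*((0 + k(3, 2))*4) = (937 + 766)*((0 + 1/(3 + 2²))*4) = 1703*((0 + 1/(3 + 4))*4) = 1703*((0 + 1/7)*4) = 1703*((0 + ⅐)*4) = 1703*((⅐)*4) = 1703*(4/7) = 6812/7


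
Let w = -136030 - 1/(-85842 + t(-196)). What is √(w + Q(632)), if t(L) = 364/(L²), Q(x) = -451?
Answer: I*√1893127995344118731109/117775211 ≈ 369.43*I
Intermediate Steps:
t(L) = 364/L²
w = -16020961950958/117775211 (w = -136030 - 1/(-85842 + 364/(-196)²) = -136030 - 1/(-85842 + 364*(1/38416)) = -136030 - 1/(-85842 + 13/1372) = -136030 - 1/(-117775211/1372) = -136030 - 1*(-1372/117775211) = -136030 + 1372/117775211 = -16020961950958/117775211 ≈ -1.3603e+5)
√(w + Q(632)) = √(-16020961950958/117775211 - 451) = √(-16074078571119/117775211) = I*√1893127995344118731109/117775211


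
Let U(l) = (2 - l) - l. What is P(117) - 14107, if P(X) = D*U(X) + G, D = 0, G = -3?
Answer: -14110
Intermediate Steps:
U(l) = 2 - 2*l
P(X) = -3 (P(X) = 0*(2 - 2*X) - 3 = 0 - 3 = -3)
P(117) - 14107 = -3 - 14107 = -14110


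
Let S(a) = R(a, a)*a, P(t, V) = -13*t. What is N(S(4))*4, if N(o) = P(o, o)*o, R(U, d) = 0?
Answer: 0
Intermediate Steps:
S(a) = 0 (S(a) = 0*a = 0)
N(o) = -13*o² (N(o) = (-13*o)*o = -13*o²)
N(S(4))*4 = -13*0²*4 = -13*0*4 = 0*4 = 0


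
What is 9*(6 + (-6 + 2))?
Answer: 18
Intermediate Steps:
9*(6 + (-6 + 2)) = 9*(6 - 4) = 9*2 = 18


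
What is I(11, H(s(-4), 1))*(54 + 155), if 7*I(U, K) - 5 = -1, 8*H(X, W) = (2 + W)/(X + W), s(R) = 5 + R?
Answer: 836/7 ≈ 119.43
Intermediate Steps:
H(X, W) = (2 + W)/(8*(W + X)) (H(X, W) = ((2 + W)/(X + W))/8 = ((2 + W)/(W + X))/8 = (2 + W)/(8*(W + X)))
I(U, K) = 4/7 (I(U, K) = 5/7 + (⅐)*(-1) = 5/7 - ⅐ = 4/7)
I(11, H(s(-4), 1))*(54 + 155) = 4*(54 + 155)/7 = (4/7)*209 = 836/7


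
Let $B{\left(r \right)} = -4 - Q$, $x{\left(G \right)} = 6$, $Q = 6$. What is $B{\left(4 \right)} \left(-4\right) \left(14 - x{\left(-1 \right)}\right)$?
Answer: $320$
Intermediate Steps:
$B{\left(r \right)} = -10$ ($B{\left(r \right)} = -4 - 6 = -10$)
$B{\left(4 \right)} \left(-4\right) \left(14 - x{\left(-1 \right)}\right) = \left(-10\right) \left(-4\right) \left(14 - 6\right) = 40 \left(14 - 6\right) = 40 \cdot 8 = 320$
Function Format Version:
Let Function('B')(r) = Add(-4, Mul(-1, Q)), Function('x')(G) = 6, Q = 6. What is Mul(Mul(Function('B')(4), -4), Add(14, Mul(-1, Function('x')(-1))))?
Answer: 320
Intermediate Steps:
Function('B')(r) = -10 (Function('B')(r) = Add(-4, Mul(-1, 6)) = Add(-4, -6) = -10)
Mul(Mul(Function('B')(4), -4), Add(14, Mul(-1, Function('x')(-1)))) = Mul(Mul(-10, -4), Add(14, Mul(-1, 6))) = Mul(40, Add(14, -6)) = Mul(40, 8) = 320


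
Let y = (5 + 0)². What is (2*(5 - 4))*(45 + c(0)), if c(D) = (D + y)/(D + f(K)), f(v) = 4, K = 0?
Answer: 205/2 ≈ 102.50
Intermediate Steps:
y = 25 (y = 5² = 25)
c(D) = (25 + D)/(4 + D) (c(D) = (D + 25)/(D + 4) = (25 + D)/(4 + D))
(2*(5 - 4))*(45 + c(0)) = (2*(5 - 4))*(45 + (25 + 0)/(4 + 0)) = (2*1)*(45 + 25/4) = 2*(45 + (¼)*25) = 2*(45 + 25/4) = 2*(205/4) = 205/2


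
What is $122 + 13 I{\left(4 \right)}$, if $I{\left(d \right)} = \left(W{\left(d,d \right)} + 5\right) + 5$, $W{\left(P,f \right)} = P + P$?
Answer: $356$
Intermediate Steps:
$W{\left(P,f \right)} = 2 P$
$I{\left(d \right)} = 10 + 2 d$ ($I{\left(d \right)} = \left(2 d + 5\right) + 5 = \left(5 + 2 d\right) + 5 = 10 + 2 d$)
$122 + 13 I{\left(4 \right)} = 122 + 13 \left(10 + 2 \cdot 4\right) = 122 + 13 \left(10 + 8\right) = 122 + 13 \cdot 18 = 122 + 234 = 356$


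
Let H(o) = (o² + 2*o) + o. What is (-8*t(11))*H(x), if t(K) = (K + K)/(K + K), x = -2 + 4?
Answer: -80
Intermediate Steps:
x = 2
H(o) = o² + 3*o
t(K) = 1 (t(K) = (2*K)/((2*K)) = (2*K)*(1/(2*K)) = 1)
(-8*t(11))*H(x) = (-8*1)*(2*(3 + 2)) = -16*5 = -8*10 = -80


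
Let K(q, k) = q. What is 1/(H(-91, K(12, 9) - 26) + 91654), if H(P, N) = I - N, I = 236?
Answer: 1/91904 ≈ 1.0881e-5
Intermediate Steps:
H(P, N) = 236 - N
1/(H(-91, K(12, 9) - 26) + 91654) = 1/((236 - (12 - 26)) + 91654) = 1/((236 - 1*(-14)) + 91654) = 1/((236 + 14) + 91654) = 1/(250 + 91654) = 1/91904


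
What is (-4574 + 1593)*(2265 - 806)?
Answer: -4349279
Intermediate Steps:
(-4574 + 1593)*(2265 - 806) = -2981*1459 = -4349279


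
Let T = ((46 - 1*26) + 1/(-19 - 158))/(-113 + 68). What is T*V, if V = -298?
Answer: 1054622/7965 ≈ 132.41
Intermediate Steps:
T = -3539/7965 (T = ((46 - 26) + 1/(-177))/(-45) = (20 - 1/177)*(-1/45) = (3539/177)*(-1/45) = -3539/7965 ≈ -0.44432)
T*V = -3539/7965*(-298) = 1054622/7965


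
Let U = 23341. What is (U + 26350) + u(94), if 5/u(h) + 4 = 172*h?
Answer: 803205329/16164 ≈ 49691.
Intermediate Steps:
u(h) = 5/(-4 + 172*h)
(U + 26350) + u(94) = (23341 + 26350) + 5/(4*(-1 + 43*94)) = 49691 + 5/(4*(-1 + 4042)) = 49691 + (5/4)/4041 = 49691 + (5/4)*(1/4041) = 49691 + 5/16164 = 803205329/16164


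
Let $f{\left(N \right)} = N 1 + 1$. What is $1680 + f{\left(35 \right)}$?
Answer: $1716$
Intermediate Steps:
$f{\left(N \right)} = 1 + N$ ($f{\left(N \right)} = N + 1 = 1 + N$)
$1680 + f{\left(35 \right)} = 1680 + \left(1 + 35\right) = 1680 + 36 = 1716$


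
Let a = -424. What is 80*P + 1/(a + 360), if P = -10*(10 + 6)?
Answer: -819201/64 ≈ -12800.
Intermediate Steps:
P = -160 (P = -10*16 = -160)
80*P + 1/(a + 360) = 80*(-160) + 1/(-424 + 360) = -12800 + 1/(-64) = -12800 - 1/64 = -819201/64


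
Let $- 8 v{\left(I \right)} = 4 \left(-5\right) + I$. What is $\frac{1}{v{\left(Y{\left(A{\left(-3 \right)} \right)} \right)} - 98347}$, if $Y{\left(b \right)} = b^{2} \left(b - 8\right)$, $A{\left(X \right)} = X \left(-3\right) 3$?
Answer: $- \frac{8}{800607} \approx -9.9924 \cdot 10^{-6}$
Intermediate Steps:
$A{\left(X \right)} = - 9 X$ ($A{\left(X \right)} = - 3 X 3 = - 9 X$)
$Y{\left(b \right)} = b^{2} \left(-8 + b\right)$
$v{\left(I \right)} = \frac{5}{2} - \frac{I}{8}$ ($v{\left(I \right)} = - \frac{4 \left(-5\right) + I}{8} = - \frac{-20 + I}{8} = \frac{5}{2} - \frac{I}{8}$)
$\frac{1}{v{\left(Y{\left(A{\left(-3 \right)} \right)} \right)} - 98347} = \frac{1}{\left(\frac{5}{2} - \frac{\left(\left(-9\right) \left(-3\right)\right)^{2} \left(-8 - -27\right)}{8}\right) - 98347} = \frac{1}{\left(\frac{5}{2} - \frac{27^{2} \left(-8 + 27\right)}{8}\right) - 98347} = \frac{1}{\left(\frac{5}{2} - \frac{729 \cdot 19}{8}\right) - 98347} = \frac{1}{\left(\frac{5}{2} - \frac{13851}{8}\right) - 98347} = \frac{1}{- \frac{13831}{8} - 98347} = \frac{1}{- \frac{800607}{8}} = - \frac{8}{800607}$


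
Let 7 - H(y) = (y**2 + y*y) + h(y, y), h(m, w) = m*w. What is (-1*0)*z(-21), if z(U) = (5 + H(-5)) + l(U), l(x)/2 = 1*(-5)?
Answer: 0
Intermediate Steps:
H(y) = 7 - 3*y**2 (H(y) = 7 - ((y**2 + y*y) + y*y) = 7 - ((y**2 + y**2) + y**2) = 7 - (2*y**2 + y**2) = 7 - 3*y**2)
l(x) = -10 (l(x) = 2*(1*(-5)) = 2*(-5) = -10)
z(U) = -73 (z(U) = (5 + (7 - 3*(-5)**2)) - 10 = (5 + (7 - 3*25)) - 10 = (5 + (7 - 75)) - 10 = (5 - 68) - 10 = -63 - 10 = -73)
(-1*0)*z(-21) = -1*0*(-73) = 0*(-73) = 0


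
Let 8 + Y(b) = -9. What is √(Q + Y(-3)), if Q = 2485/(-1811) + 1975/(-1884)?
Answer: 11*I*√467103484353/1705962 ≈ 4.4069*I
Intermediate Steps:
Y(b) = -17 (Y(b) = -8 - 9 = -17)
Q = -8258465/3411924 (Q = 2485*(-1/1811) + 1975*(-1/1884) = -2485/1811 - 1975/1884 = -8258465/3411924 ≈ -2.4205)
√(Q + Y(-3)) = √(-8258465/3411924 - 17) = √(-66261173/3411924) = 11*I*√467103484353/1705962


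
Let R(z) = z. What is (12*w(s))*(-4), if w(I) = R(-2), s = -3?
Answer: 96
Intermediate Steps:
w(I) = -2
(12*w(s))*(-4) = (12*(-2))*(-4) = -24*(-4) = 96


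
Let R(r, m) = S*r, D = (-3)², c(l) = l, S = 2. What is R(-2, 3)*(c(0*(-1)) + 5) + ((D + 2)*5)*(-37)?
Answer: -2055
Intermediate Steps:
D = 9
R(r, m) = 2*r
R(-2, 3)*(c(0*(-1)) + 5) + ((D + 2)*5)*(-37) = (2*(-2))*(0*(-1) + 5) + ((9 + 2)*5)*(-37) = -4*(0 + 5) + (11*5)*(-37) = -4*5 + 55*(-37) = -20 - 2035 = -2055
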